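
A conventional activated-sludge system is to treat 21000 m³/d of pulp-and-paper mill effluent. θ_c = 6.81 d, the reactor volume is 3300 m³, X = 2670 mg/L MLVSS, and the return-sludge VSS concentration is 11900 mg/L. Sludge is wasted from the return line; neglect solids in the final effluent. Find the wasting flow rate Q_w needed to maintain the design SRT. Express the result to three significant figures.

Q_w = (V·X)/(θ_c X_r) = 3300 × 2670 / (6.81 × 11900) = 108.7 m³/d.

Q_w ≈ 109 m³/d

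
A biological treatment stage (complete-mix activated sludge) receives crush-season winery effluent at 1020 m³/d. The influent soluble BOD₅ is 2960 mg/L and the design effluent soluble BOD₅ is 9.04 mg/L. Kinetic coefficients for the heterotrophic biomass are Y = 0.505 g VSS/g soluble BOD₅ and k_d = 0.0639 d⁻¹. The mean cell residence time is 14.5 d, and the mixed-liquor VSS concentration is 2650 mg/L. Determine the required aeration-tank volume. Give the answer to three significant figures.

Steady-state biomass mass balance: V·X·(1 + k_d·θ_c) = Y·Q·(S₀ − S)·θ_c, so V = 0.505 × 1020 × (2960 − 9.04) × 14.5 / [2650 × (1 + 0.0639 × 14.5)] = 2.2×10^7 / 5105 = 4317 m³.

V ≈ 4320 m³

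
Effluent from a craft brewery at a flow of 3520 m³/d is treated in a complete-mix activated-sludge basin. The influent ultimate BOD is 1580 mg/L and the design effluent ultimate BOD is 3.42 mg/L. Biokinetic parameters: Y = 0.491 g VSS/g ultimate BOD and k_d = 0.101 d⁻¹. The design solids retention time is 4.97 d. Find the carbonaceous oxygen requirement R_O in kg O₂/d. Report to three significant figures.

R_O ≈ 2970 kg O₂/d

Y_obs = Y / (1 + k_d θ_c) = 0.491 / (1 + 0.101 × 4.97) = 0.491 / 1.502 = 0.3269.
Q·(S₀ − S) = 3520 × (1580 − 3.42) × 10⁻³ = 5550 kg/d removed.
Biomass synthesised: P_X = Y_obs × 5550 = 1814 kg VSS/d.
R_O = Q·ΔS − 1.42 P_X = 5550 − 2576 = 2973 kg O₂/d.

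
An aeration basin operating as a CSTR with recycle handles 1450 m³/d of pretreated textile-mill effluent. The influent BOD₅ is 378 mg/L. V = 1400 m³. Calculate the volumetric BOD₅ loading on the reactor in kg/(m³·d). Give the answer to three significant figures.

L_v ≈ 0.392 kg BOD₅/(m³·d)

L_v = Q S₀ / V = 1450 × 378 × 10⁻³ / 1400 = 0.3915 kg/(m³·d).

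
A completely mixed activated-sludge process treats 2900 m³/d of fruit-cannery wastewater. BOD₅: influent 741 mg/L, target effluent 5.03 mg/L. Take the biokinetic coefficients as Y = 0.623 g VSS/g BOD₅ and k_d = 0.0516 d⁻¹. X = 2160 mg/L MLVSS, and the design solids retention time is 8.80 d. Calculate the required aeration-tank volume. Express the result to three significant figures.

V ≈ 3730 m³

From the SRT design equation V = Y Q (S₀−S) θ_c / [X (1 + k_d θ_c)] = 0.623 × 2900 × (741 − 5.03) × 8.80 / [2160 × (1 + 0.0516 × 8.80)] = 1.17×10^7 / 3141 = 3726 m³.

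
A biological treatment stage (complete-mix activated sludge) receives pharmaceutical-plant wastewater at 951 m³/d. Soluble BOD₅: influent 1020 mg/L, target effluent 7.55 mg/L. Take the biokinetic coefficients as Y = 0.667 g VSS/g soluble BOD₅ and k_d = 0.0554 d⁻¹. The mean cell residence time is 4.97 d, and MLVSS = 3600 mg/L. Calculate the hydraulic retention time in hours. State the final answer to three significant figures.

τ ≈ 17.5 h

From the SRT design equation V = Y Q (S₀−S) θ_c / [X (1 + k_d θ_c)] = 0.667 × 951 × (1020 − 7.55) × 4.97 / [3600 × (1 + 0.0554 × 4.97)] = 3.19×10^6 / 4591 = 695.2 m³.
HRT = V/Q = 695.2 m³ / 951 m³·d⁻¹ = 0.7310 d × 24 = 17.54 h.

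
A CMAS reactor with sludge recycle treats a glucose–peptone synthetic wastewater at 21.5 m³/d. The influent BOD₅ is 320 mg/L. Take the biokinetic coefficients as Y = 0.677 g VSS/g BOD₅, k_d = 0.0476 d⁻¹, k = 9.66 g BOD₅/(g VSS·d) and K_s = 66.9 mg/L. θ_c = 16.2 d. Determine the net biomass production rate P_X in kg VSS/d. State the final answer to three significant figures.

P_X ≈ 2.62 kg VSS/d

For a completely mixed reactor with recycle the Lawrence–McCarty relation gives S = K_s·(1 + k_d·θ_c) / [θ_c·(Y·k − k_d) − 1] = 66.9 × (1 + 0.0476 × 16.2) / [16.2 × (0.677 × 9.66 − 0.0476) − 1] = 118.5 / 104.2 = 1.137 mg/L.
Observed yield with endogenous decay: Y_obs = Y / (1 + k_d·θ_c) = 0.677 / (1 + 0.0476 × 16.2) = 0.677 / 1.771 = 0.3822 g VSS/g BOD₅.
ΔS = 320 − 1.14 = 318.9 mg/L, so the substrate removal rate is 21.5 × 318.9/1000 = 6.855 kg BOD₅/d.
So the net sludge growth is P_X = 0.3822 × 6.855 = 2.620 kg VSS/d.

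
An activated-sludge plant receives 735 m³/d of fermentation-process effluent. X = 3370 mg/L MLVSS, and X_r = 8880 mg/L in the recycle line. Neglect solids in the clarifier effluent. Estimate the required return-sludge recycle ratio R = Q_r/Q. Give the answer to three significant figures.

Solids balance on the clarifier gives (1+R)X = R·X_r, so R = X/(X_r − X) = 3370 / (8880 − 3370) = 0.6116.

R ≈ 0.612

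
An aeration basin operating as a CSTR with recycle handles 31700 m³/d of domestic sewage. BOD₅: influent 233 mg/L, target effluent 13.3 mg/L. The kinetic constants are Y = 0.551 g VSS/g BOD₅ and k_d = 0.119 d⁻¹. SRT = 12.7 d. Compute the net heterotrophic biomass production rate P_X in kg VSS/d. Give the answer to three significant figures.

Correct the yield for decay: Y_obs = Y/(1 + k_d θ_c) = 0.551 / (1 + 0.119 × 12.7) = 0.551 / 2.511 = 0.2194.
ΔS = 233 − 13.3 = 219.7 mg/L, so the substrate removal rate is 31700 × 219.7/1000 = 6964 kg BOD₅/d.
P_X = Y_obs · Q(S₀ − S) = 0.2194 × 6964 = 1528 kg VSS/d.

P_X ≈ 1530 kg VSS/d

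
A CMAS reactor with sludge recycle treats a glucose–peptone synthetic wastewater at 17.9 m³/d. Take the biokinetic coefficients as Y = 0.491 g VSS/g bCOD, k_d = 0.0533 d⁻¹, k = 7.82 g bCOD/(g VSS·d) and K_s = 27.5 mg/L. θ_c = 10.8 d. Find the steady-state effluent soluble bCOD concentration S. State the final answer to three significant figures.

S ≈ 1.09 mg/L

Effluent substrate depends only on kinetics and SRT: S = K_s(1 + k_d θ_c) / [θ_c(Yk − k_d) − 1] = 27.5 × (1 + 0.0533 × 10.8) / [10.8 × (0.491 × 7.82 − 0.0533) − 1] = 43.33 / 39.89 = 1.086 mg/L.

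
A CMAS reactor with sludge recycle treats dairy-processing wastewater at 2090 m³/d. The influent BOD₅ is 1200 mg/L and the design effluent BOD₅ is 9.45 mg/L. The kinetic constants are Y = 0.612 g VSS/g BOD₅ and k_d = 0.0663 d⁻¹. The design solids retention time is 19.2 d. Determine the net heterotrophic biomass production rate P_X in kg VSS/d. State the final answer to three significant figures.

P_X ≈ 670 kg VSS/d

Observed yield with endogenous decay: Y_obs = Y / (1 + k_d·θ_c) = 0.612 / (1 + 0.0663 × 19.2) = 0.612 / 2.273 = 0.2693 g VSS/g BOD₅.
Substrate removed = Q·(S₀ − S) = 2090 m³/d × (1200 − 9.45) g/m³ = 2.49×10^6 g/d = 2488 kg/d.
P_X = Y_obs · Q(S₀ − S) = 0.2693 × 2488 = 670.0 kg VSS/d.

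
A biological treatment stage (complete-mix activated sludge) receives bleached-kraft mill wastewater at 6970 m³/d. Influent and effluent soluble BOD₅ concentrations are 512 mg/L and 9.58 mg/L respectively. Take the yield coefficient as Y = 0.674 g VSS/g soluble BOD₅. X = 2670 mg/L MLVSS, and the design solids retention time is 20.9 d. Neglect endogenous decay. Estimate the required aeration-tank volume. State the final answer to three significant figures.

V ≈ 18500 m³

With k_d = 0 the design equation reduces to V = Y Q (S₀−S) θ_c / X = 0.674 × 6970 × (512 − 9.58) × 20.9 / 2670 = 18475 m³.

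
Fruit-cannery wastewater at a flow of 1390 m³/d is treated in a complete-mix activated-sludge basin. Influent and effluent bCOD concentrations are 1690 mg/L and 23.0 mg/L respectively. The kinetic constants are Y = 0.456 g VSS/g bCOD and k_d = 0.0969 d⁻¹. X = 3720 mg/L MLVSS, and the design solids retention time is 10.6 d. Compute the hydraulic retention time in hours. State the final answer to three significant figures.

τ ≈ 25.6 h

Rearranging the biomass balance for a CMAS with decay, V = Y·Q·ΔS·θ_c / [X·(1+k_d θ_c)] = 0.456 × 1390 × (1690 − 23.0) × 10.6 / [3720 × (1 + 0.0969 × 10.6)] = 1.12×10^7 / 7541 = 1485 m³.
Hydraulic retention time τ = V/Q = 1485 / 1390 = 1.069 d = 25.64 h.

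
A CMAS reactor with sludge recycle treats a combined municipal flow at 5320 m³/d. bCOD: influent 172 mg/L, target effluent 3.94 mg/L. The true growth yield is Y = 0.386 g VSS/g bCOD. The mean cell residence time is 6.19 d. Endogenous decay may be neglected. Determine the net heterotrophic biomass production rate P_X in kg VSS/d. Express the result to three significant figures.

P_X ≈ 345 kg VSS/d

With endogenous decay neglected, the observed yield equals the true yield: Y_obs = Y = 0.386 g VSS/g bCOD.
Substrate removed = Q·(S₀ − S) = 5320 m³/d × (172 − 3.94) g/m³ = 8.94×10^5 g/d = 894.1 kg/d.
Net biomass production P_X = Y_obs × Q·(S₀ − S) = 0.3860 × 894.1 = 345.1 kg VSS/d.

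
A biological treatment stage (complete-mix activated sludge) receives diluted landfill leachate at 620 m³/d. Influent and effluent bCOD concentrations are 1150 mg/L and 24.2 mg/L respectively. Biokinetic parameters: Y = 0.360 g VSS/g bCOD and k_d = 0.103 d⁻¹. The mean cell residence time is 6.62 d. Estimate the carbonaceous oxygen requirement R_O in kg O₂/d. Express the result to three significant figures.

Correct the yield for decay: Y_obs = Y/(1 + k_d θ_c) = 0.360 / (1 + 0.103 × 6.62) = 0.360 / 1.682 = 0.2140.
Q·(S₀ − S) = 620 × (1150 − 24.2) × 10⁻³ = 698.0 kg/d removed.
Biomass synthesised: P_X = Y_obs × 698.0 = 149.4 kg VSS/d.
Carbonaceous O₂ demand = substrate oxidised − cell-mass equivalent = 698.0 − 1.42 × 149.4 = 485.8 kg O₂/d.

R_O ≈ 486 kg O₂/d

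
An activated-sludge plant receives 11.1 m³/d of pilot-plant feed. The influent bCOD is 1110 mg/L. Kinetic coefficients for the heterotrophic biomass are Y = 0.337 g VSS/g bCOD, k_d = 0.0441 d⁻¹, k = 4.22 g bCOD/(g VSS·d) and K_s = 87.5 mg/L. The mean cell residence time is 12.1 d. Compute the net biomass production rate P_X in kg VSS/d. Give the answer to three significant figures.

P_X ≈ 2.69 kg VSS/d

For a completely mixed reactor with recycle the Lawrence–McCarty relation gives S = K_s·(1 + k_d·θ_c) / [θ_c·(Y·k − k_d) − 1] = 87.5 × (1 + 0.0441 × 12.1) / [12.1 × (0.337 × 4.22 − 0.0441) − 1] = 134.2 / 15.67 = 8.561 mg/L.
Y_obs = Y / (1 + k_d θ_c) = 0.337 / (1 + 0.0441 × 12.1) = 0.337 / 1.534 = 0.2197.
Substrate removed = Q·(S₀ − S) = 11.1 m³/d × (1110 − 8.56) g/m³ = 1.22×10^4 g/d = 12.23 kg/d.
Net biomass production P_X = Y_obs × Q·(S₀ − S) = 0.2197 × 12.23 = 2.687 kg VSS/d.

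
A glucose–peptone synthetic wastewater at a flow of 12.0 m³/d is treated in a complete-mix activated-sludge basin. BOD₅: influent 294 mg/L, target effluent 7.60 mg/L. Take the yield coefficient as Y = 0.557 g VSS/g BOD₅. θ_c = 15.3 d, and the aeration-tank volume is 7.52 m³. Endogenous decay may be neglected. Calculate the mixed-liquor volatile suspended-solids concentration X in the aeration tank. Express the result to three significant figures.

X ≈ 3890 mg/L

X = Y·Q·ΔS·θ_c / V = 0.557 × 12.0 × (294 − 7.60) × 15.3 / 7.52 = 3895 mg/L.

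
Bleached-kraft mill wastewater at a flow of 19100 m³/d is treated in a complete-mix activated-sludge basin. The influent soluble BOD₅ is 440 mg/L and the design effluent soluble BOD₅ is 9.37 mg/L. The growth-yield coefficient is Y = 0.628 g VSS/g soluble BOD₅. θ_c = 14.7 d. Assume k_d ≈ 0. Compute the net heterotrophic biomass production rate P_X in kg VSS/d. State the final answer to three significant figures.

No decay correction is needed, so Y_obs = Y = 0.628.
Mass of soluble BOD₅ removed per day: Q(S₀ − S) = 19100 × 430.6 g/m³ = 8225 kg/d.
Biomass produced: P_X = Y_obs·Q·ΔS = 0.6280 × 8225 ≈ 5165 kg VSS/d.

P_X ≈ 5170 kg VSS/d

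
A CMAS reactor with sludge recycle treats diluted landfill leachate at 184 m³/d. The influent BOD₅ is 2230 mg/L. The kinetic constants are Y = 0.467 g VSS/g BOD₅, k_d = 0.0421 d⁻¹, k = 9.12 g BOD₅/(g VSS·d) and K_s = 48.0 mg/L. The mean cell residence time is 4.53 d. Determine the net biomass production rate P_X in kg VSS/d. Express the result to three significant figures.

P_X ≈ 161 kg VSS/d

From the Monod/SRT balance for a CMAS, S = K_s·(1+k_d θ_c)/[θ_c·(Y k − k_d) − 1] = 48.0 × (1 + 0.0421 × 4.53) / [4.53 × (0.467 × 9.12 − 0.0421) − 1] = 57.15 / 18.10 = 3.157 mg/L.
Correct the yield for decay: Y_obs = Y/(1 + k_d θ_c) = 0.467 / (1 + 0.0421 × 4.53) = 0.467 / 1.191 = 0.3922.
Q·(S₀ − S) = 184 × (2230 − 3.16) × 10⁻³ = 409.7 kg/d removed.
So the net sludge growth is P_X = 0.3922 × 409.7 = 160.7 kg VSS/d.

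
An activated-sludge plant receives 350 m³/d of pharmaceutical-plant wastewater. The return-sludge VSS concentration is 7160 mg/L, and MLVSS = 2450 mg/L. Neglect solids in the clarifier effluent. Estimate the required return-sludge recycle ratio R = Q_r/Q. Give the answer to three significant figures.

Solids balance on the clarifier gives (1+R)X = R·X_r, so R = X/(X_r − X) = 2450 / (7160 − 2450) = 0.5202.

R ≈ 0.520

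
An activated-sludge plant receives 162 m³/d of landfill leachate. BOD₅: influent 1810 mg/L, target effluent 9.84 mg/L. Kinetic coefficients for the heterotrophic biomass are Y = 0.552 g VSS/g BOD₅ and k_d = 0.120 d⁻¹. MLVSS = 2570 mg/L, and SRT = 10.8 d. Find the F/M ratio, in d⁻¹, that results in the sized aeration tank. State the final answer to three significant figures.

F/M ≈ 0.387 d⁻¹

From the SRT design equation V = Y Q (S₀−S) θ_c / [X (1 + k_d θ_c)] = 0.552 × 162 × (1810 − 9.84) × 10.8 / [2570 × (1 + 0.120 × 10.8)] = 1.74×10^6 / 5901 = 294.6 m³.
F/M = Q·S₀ / (V·X) = 162 × 1810 / (294.6 × 2570) = 0.3872 g BOD₅·(g VSS·d)⁻¹.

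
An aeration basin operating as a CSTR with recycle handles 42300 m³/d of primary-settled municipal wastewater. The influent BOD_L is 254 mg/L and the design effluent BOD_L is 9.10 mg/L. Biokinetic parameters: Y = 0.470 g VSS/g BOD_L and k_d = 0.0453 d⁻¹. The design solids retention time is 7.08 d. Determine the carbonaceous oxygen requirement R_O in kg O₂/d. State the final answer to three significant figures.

R_O ≈ 5120 kg O₂/d

Correct the yield for decay: Y_obs = Y/(1 + k_d θ_c) = 0.470 / (1 + 0.0453 × 7.08) = 0.470 / 1.321 = 0.3559.
ΔS = 254 − 9.10 = 244.9 mg/L, so the substrate removal rate is 42300 × 244.9/1000 = 10359 kg BOD_L/d.
P_X = Y_obs·Q·(S₀ − S) = 0.3559 × 10359 = 3687 kg VSS/d.
R_O = Q·ΔS − 1.42 P_X = 10359 − 5235 = 5124 kg O₂/d.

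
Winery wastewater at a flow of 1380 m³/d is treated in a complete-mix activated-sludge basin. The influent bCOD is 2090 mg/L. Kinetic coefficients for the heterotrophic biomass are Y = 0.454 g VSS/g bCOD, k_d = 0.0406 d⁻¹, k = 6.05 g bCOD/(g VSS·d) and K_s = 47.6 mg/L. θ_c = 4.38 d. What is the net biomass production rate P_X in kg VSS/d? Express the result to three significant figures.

For a completely mixed reactor with recycle the Lawrence–McCarty relation gives S = K_s·(1 + k_d·θ_c) / [θ_c·(Y·k − k_d) − 1] = 47.6 × (1 + 0.0406 × 4.38) / [4.38 × (0.454 × 6.05 − 0.0406) − 1] = 56.06 / 10.85 = 5.166 mg/L.
The observed yield is Y_obs = Y/(1 + k_d·θ_c) = 0.454 / (1 + 0.0406 × 4.38) = 0.454 / 1.178 = 0.3855 g VSS per g bCOD removed.
ΔS = 2090 − 5.17 = 2085 mg/L, so the substrate removal rate is 1380 × 2085/1000 = 2877 kg bCOD/d.
P_X = Y_obs · Q(S₀ − S) = 0.3855 × 2877 = 1109 kg VSS/d.

P_X ≈ 1110 kg VSS/d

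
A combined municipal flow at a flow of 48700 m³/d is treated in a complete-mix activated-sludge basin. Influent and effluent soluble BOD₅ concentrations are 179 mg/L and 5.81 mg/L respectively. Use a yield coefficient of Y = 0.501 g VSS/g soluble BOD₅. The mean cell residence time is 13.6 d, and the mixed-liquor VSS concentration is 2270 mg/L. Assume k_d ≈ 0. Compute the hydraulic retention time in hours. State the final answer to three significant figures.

τ ≈ 12.5 h

With k_d = 0 the design equation reduces to V = Y Q (S₀−S) θ_c / X = 0.501 × 48700 × (179 − 5.81) × 13.6 / 2270 = 25316 m³.
HRT = V/Q = 25316 m³ / 48700 m³·d⁻¹ = 0.5198 d × 24 = 12.48 h.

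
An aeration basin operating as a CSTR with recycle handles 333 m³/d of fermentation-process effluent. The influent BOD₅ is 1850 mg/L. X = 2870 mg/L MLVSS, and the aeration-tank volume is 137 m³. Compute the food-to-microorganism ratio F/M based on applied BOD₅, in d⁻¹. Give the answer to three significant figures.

F/M ≈ 1.57 d⁻¹

Food-to-microorganism ratio F/M = Q S₀ / (V X) = 333 × 1850 / (137.0 × 2870) = 1.567 d⁻¹.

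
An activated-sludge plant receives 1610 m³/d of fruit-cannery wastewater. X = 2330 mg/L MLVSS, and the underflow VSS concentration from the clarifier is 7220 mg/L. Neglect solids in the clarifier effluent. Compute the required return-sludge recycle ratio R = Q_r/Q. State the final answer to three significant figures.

R = Q_r/Q = X/(X_r − X) = 2330 / (7220 − 2330) = 0.4765.

R ≈ 0.476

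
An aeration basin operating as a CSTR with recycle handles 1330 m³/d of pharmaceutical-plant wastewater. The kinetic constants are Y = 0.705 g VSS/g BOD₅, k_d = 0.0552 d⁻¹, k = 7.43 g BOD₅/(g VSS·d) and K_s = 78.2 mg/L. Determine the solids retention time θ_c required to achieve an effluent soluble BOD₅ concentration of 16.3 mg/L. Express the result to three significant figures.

θ_c ≈ 1.18 d

Specific growth rate at S = 16.3 mg/L: μ = YkS/(K_s+S) = 0.705·7.43·16.3/(78.2+16.3) = 0.9035 d⁻¹.
1/θ_c = 0.9035 − 0.0552 = 0.8483 d⁻¹, so θ_c = 1.179 d.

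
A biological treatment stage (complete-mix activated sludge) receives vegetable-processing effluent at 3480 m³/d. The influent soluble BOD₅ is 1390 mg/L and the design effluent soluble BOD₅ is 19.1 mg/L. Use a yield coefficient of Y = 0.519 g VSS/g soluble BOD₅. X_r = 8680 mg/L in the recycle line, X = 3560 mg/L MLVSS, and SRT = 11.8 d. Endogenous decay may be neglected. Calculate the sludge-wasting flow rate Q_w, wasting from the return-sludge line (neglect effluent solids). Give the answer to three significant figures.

Q_w ≈ 285 m³/d

With k_d = 0 the design equation reduces to V = Y Q (S₀−S) θ_c / X = 0.519 × 3480 × (1390 − 19.1) × 11.8 / 3560 = 8207 m³.
θ_c = V·X/(Q_w·X_r) when wasting from the recycle, so Q_w = V·X/(θ_c·X_r) = 8207 × 3560 / (11.8 × 8680) = 285.3 m³/d.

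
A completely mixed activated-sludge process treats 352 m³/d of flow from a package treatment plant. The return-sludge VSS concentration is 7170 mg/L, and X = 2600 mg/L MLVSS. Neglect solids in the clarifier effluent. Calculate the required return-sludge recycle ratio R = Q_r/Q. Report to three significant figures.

Solids balance on the clarifier gives (1+R)X = R·X_r, so R = X/(X_r − X) = 2600 / (7170 − 2600) = 0.5689.

R ≈ 0.569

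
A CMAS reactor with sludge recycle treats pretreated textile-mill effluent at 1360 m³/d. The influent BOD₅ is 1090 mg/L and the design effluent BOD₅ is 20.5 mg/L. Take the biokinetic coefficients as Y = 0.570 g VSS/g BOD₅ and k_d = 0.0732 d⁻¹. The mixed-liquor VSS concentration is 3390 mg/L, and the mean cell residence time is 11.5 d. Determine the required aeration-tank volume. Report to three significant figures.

Rearranging the biomass balance for a CMAS with decay, V = Y·Q·ΔS·θ_c / [X·(1+k_d θ_c)] = 0.570 × 1360 × (1090 − 20.5) × 11.5 / [3390 × (1 + 0.0732 × 11.5)] = 9.53×10^6 / 6244 = 1527 m³.

V ≈ 1530 m³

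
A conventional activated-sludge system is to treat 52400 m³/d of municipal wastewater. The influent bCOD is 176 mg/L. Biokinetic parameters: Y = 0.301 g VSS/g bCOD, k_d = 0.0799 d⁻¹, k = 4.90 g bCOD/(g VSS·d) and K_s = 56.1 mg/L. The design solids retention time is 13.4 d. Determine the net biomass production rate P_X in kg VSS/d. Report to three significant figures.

P_X ≈ 1290 kg VSS/d

From the Monod/SRT balance for a CMAS, S = K_s·(1+k_d θ_c)/[θ_c·(Y k − k_d) − 1] = 56.1 × (1 + 0.0799 × 13.4) / [13.4 × (0.301 × 4.90 − 0.0799) − 1] = 116.2 / 17.69 = 6.566 mg/L.
The observed yield is Y_obs = Y/(1 + k_d·θ_c) = 0.301 / (1 + 0.0799 × 13.4) = 0.301 / 2.071 = 0.1454 g VSS per g bCOD removed.
Mass of bCOD removed per day: Q(S₀ − S) = 52400 × 169.4 g/m³ = 8878 kg/d.
P_X = Y_obs · Q(S₀ − S) = 0.1454 × 8878 = 1291 kg VSS/d.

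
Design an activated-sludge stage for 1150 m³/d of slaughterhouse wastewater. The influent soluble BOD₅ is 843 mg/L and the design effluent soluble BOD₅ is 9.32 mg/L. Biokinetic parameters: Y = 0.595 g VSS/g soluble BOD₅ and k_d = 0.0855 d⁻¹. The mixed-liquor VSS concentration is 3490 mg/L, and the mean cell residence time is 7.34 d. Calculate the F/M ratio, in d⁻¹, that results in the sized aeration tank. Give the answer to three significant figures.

Rearranging the biomass balance for a CMAS with decay, V = Y·Q·ΔS·θ_c / [X·(1+k_d θ_c)] = 0.595 × 1150 × (843 − 9.32) × 7.34 / [3490 × (1 + 0.0855 × 7.34)] = 4.19×10^6 / 5680 = 737.1 m³.
F/M = Q·S₀ / (V·X) = 1150 × 843 / (737.1 × 3490) = 0.3768 g soluble BOD₅·(g VSS·d)⁻¹.

F/M ≈ 0.377 d⁻¹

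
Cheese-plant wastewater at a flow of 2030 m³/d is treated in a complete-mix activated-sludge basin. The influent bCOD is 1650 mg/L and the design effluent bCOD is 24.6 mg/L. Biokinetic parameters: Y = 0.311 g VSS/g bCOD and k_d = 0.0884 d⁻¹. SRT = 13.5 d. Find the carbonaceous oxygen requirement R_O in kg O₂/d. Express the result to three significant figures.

Observed yield with endogenous decay: Y_obs = Y / (1 + k_d·θ_c) = 0.311 / (1 + 0.0884 × 13.5) = 0.311 / 2.193 = 0.1418 g VSS/g bCOD.
Mass of bCOD removed per day: Q(S₀ − S) = 2030 × 1625 g/m³ = 3300 kg/d.
P_X = Y_obs·Q·(S₀ − S) = 0.1418 × 3300 = 467.8 kg VSS/d.
R_O = Q·(S₀ − S) − 1.42·P_X = 3300 − 1.42 × 467.8 = 2635 kg O₂/d.

R_O ≈ 2640 kg O₂/d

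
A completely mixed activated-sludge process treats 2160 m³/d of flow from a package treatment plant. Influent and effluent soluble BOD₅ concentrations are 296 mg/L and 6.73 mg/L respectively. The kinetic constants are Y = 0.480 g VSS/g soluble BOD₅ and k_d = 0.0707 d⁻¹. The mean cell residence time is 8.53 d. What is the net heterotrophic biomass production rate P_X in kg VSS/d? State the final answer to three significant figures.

Y_obs = Y / (1 + k_d θ_c) = 0.480 / (1 + 0.0707 × 8.53) = 0.480 / 1.603 = 0.2994.
Substrate removed = Q·(S₀ − S) = 2160 m³/d × (296 − 6.73) g/m³ = 6.25×10^5 g/d = 624.8 kg/d.
P_X = Y_obs · Q(S₀ − S) = 0.2994 × 624.8 = 187.1 kg VSS/d.

P_X ≈ 187 kg VSS/d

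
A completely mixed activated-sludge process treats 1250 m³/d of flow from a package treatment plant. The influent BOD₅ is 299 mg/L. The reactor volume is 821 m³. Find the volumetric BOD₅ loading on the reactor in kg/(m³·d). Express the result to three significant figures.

L_v ≈ 0.455 kg BOD₅/(m³·d)

L_v = Q S₀ / V = 1250 × 299 × 10⁻³ / 821.0 = 0.4552 kg/(m³·d).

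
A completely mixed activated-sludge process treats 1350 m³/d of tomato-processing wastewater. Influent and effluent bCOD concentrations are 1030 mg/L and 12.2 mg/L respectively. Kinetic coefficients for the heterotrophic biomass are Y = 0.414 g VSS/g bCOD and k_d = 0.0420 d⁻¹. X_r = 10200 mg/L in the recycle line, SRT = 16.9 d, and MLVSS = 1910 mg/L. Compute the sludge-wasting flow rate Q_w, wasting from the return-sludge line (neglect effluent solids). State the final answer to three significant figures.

Rearranging the biomass balance for a CMAS with decay, V = Y·Q·ΔS·θ_c / [X·(1+k_d θ_c)] = 0.414 × 1350 × (1030 − 12.2) × 16.9 / [1910 × (1 + 0.0420 × 16.9)] = 9.61×10^6 / 3266 = 2944 m³.
Q_w = (V·X)/(θ_c X_r) = 2944 × 1910 / (16.9 × 10200) = 32.62 m³/d.

Q_w ≈ 32.6 m³/d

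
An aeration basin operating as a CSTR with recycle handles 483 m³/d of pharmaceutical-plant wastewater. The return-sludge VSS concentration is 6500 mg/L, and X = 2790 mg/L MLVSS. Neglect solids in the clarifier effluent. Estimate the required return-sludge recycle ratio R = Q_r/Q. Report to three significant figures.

R ≈ 0.752

R = Q_r/Q = X/(X_r − X) = 2790 / (6500 − 2790) = 0.7520.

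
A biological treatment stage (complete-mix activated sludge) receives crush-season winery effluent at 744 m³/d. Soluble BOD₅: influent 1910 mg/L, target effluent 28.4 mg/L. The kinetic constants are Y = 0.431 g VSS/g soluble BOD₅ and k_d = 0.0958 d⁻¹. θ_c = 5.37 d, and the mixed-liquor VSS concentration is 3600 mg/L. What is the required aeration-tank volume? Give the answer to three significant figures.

V ≈ 594 m³

From the SRT design equation V = Y Q (S₀−S) θ_c / [X (1 + k_d θ_c)] = 0.431 × 744 × (1910 − 28.4) × 5.37 / [3600 × (1 + 0.0958 × 5.37)] = 3.24×10^6 / 5452 = 594.3 m³.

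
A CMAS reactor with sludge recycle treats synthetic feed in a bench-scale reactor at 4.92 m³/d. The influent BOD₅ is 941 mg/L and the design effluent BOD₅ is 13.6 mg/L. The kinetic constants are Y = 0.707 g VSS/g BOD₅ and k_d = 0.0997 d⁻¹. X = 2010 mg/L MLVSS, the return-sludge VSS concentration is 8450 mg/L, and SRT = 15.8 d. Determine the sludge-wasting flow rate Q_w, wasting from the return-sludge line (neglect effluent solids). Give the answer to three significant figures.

Q_w ≈ 0.148 m³/d

Rearranging the biomass balance for a CMAS with decay, V = Y·Q·ΔS·θ_c / [X·(1+k_d θ_c)] = 0.707 × 4.92 × (941 − 13.6) × 15.8 / [2010 × (1 + 0.0997 × 15.8)] = 5.1×10^4 / 5176 = 9.847 m³.
θ_c = V·X/(Q_w·X_r) when wasting from the recycle, so Q_w = V·X/(θ_c·X_r) = 9.847 × 2010 / (15.8 × 8450) = 0.1482 m³/d.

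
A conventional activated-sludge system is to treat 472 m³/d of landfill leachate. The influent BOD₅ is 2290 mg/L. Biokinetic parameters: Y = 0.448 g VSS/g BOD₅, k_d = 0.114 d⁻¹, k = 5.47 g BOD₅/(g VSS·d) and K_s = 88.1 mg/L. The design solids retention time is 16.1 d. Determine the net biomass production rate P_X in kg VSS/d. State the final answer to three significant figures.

P_X ≈ 170 kg VSS/d

For a completely mixed reactor with recycle the Lawrence–McCarty relation gives S = K_s·(1 + k_d·θ_c) / [θ_c·(Y·k − k_d) − 1] = 88.1 × (1 + 0.114 × 16.1) / [16.1 × (0.448 × 5.47 − 0.114) − 1] = 249.8 / 36.62 = 6.822 mg/L.
Observed yield with endogenous decay: Y_obs = Y / (1 + k_d·θ_c) = 0.448 / (1 + 0.114 × 16.1) = 0.448 / 2.835 = 0.1580 g VSS/g BOD₅.
Q·(S₀ − S) = 472 × (2290 − 6.82) × 10⁻³ = 1078 kg/d removed.
P_X = Y_obs · Q(S₀ − S) = 0.1580 × 1078 = 170.3 kg VSS/d.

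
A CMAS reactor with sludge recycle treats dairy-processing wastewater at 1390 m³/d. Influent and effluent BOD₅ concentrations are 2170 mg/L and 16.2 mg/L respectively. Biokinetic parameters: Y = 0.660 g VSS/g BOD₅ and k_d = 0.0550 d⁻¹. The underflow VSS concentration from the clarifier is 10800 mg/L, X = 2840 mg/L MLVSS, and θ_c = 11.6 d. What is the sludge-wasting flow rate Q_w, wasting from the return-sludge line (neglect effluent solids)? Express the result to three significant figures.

Rearranging the biomass balance for a CMAS with decay, V = Y·Q·ΔS·θ_c / [X·(1+k_d θ_c)] = 0.660 × 1390 × (2170 − 16.2) × 11.6 / [2840 × (1 + 0.0550 × 11.6)] = 2.29×10^7 / 4652 = 4927 m³.
Q_w = (V·X)/(θ_c X_r) = 4927 × 2840 / (11.6 × 10800) = 111.7 m³/d.

Q_w ≈ 112 m³/d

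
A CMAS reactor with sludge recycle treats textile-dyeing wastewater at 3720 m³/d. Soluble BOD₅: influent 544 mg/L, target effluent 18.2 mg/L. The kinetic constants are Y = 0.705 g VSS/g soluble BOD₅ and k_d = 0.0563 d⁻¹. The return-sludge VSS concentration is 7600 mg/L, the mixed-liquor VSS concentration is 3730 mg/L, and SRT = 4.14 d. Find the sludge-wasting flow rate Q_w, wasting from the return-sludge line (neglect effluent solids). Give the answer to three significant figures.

Q_w ≈ 147 m³/d

Rearranging the biomass balance for a CMAS with decay, V = Y·Q·ΔS·θ_c / [X·(1+k_d θ_c)] = 0.705 × 3720 × (544 − 18.2) × 4.14 / [3730 × (1 + 0.0563 × 4.14)] = 5.71×10^6 / 4599 = 1241 m³.
Q_w = (V·X)/(θ_c X_r) = 1241 × 3730 / (4.14 × 7600) = 147.1 m³/d.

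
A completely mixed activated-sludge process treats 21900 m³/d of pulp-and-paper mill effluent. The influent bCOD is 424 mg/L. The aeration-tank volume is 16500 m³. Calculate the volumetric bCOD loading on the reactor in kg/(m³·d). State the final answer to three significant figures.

L_v ≈ 0.563 kg bCOD/(m³·d)

L_v = Q S₀ / V = 21900 × 424 × 10⁻³ / 16500 = 0.5628 kg/(m³·d).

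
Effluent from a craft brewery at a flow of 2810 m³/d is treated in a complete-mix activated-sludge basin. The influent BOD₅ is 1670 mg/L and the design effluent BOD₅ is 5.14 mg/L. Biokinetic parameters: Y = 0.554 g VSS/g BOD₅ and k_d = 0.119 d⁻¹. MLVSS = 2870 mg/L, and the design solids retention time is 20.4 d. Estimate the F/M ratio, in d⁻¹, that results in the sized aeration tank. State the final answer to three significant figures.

Steady-state biomass mass balance: V·X·(1 + k_d·θ_c) = Y·Q·(S₀ − S)·θ_c, so V = 0.554 × 2810 × (1670 − 5.14) × 20.4 / [2870 × (1 + 0.119 × 20.4)] = 5.29×10^7 / 9837 = 5375 m³.
Food-to-microorganism ratio F/M = Q S₀ / (V X) = 2810 × 1670 / (5375 × 2870) = 0.3042 d⁻¹.

F/M ≈ 0.304 d⁻¹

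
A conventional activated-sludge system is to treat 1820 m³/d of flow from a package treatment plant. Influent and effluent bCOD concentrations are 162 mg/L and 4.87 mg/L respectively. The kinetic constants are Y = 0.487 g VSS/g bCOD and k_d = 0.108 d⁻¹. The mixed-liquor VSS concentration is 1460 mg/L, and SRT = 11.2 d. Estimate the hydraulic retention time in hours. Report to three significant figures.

τ ≈ 6.38 h

Rearranging the biomass balance for a CMAS with decay, V = Y·Q·ΔS·θ_c / [X·(1+k_d θ_c)] = 0.487 × 1820 × (162 − 4.87) × 11.2 / [1460 × (1 + 0.108 × 11.2)] = 1.56×10^6 / 3226 = 483.5 m³.
τ = V/Q = 483.5/1820 = 0.2657 d, or 6.376 h.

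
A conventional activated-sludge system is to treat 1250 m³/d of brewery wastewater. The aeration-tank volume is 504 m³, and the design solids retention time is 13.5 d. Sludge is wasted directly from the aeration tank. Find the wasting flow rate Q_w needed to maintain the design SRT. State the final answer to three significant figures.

Q_w ≈ 37.3 m³/d

Wasting from the aeration tank: Q_w = V / θ_c = 504.0 / 13.5 = 37.33 m³/d.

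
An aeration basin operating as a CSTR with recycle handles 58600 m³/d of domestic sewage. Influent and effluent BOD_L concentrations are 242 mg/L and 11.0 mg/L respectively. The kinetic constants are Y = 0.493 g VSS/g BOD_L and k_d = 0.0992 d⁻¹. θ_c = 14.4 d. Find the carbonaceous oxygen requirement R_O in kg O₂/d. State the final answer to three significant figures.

Observed yield with endogenous decay: Y_obs = Y / (1 + k_d·θ_c) = 0.493 / (1 + 0.0992 × 14.4) = 0.493 / 2.428 = 0.2030 g VSS/g BOD_L.
Substrate removed = Q·(S₀ − S) = 58600 m³/d × (242 − 11.0) g/m³ = 1.35×10^7 g/d = 13537 kg/d.
Biomass synthesised: P_X = Y_obs × 13537 = 2748 kg VSS/d.
R_O = Q·(S₀ − S) − 1.42·P_X = 13537 − 1.42 × 2748 = 9634 kg O₂/d.

R_O ≈ 9630 kg O₂/d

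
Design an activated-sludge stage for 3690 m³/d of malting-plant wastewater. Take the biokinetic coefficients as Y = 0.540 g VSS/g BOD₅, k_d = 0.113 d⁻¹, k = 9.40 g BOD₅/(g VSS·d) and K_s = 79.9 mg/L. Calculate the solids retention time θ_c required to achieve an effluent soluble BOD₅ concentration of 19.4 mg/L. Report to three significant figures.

θ_c ≈ 1.14 d

From 1/θ_c = Y·k·S/(K_s + S) − k_d: Y·k·S/(K_s+S) = 0.540 × 9.40 × 19.4 / (79.9 + 19.4) = 0.9917 d⁻¹.
Then 1/θ_c = μ − k_d = 0.9917 − 0.113 = 0.8787 d⁻¹, giving θ_c = 1.138 d.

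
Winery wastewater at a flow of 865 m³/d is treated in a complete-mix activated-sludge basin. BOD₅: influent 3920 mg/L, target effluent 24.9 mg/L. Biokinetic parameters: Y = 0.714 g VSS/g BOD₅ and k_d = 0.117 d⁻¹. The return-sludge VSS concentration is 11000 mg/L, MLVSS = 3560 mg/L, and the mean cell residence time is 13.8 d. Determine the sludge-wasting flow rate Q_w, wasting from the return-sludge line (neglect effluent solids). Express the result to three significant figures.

Q_w ≈ 83.6 m³/d

Rearranging the biomass balance for a CMAS with decay, V = Y·Q·ΔS·θ_c / [X·(1+k_d θ_c)] = 0.714 × 865 × (3920 − 24.9) × 13.8 / [3560 × (1 + 0.117 × 13.8)] = 3.32×10^7 / 9308 = 3567 m³.
θ_c = V·X/(Q_w·X_r) when wasting from the recycle, so Q_w = V·X/(θ_c·X_r) = 3567 × 3560 / (13.8 × 11000) = 83.64 m³/d.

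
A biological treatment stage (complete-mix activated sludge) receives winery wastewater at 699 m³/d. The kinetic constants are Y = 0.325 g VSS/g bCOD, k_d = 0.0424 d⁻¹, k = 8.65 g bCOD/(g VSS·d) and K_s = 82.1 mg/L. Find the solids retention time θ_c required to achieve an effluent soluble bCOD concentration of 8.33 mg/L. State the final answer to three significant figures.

θ_c ≈ 4.62 d

From 1/θ_c = Y·k·S/(K_s + S) − k_d: Y·k·S/(K_s+S) = 0.325 × 8.65 × 8.33 / (82.1 + 8.33) = 0.2590 d⁻¹.
1/θ_c = 0.2590 − 0.0424 = 0.2166 d⁻¹, so θ_c = 4.618 d.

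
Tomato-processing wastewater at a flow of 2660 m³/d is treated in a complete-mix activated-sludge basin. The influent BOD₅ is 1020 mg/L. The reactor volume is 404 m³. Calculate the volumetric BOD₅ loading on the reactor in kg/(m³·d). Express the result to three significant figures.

L_v = Q S₀ / V = 2660 × 1020 × 10⁻³ / 404.0 = 6.716 kg/(m³·d).

L_v ≈ 6.72 kg BOD₅/(m³·d)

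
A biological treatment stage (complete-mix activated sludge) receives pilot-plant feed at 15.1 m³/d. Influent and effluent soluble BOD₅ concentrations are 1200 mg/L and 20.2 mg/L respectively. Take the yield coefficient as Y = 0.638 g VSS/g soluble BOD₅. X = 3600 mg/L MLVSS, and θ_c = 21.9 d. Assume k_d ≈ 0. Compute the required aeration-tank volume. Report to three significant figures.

Biomass mass balance (decay neglected): V·X = Y·Q·(S₀ − S)·θ_c, so V = 0.638 × 15.1 × (1200 − 20.2) × 21.9 / 3600 = 69.14 m³.

V ≈ 69.1 m³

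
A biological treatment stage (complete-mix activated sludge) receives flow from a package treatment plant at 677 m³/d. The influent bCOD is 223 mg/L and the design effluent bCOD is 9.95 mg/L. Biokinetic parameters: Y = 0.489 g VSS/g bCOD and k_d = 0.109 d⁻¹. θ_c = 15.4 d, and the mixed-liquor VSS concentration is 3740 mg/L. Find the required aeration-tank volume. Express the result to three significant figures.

V ≈ 108 m³

Steady-state biomass mass balance: V·X·(1 + k_d·θ_c) = Y·Q·(S₀ − S)·θ_c, so V = 0.489 × 677 × (223 − 9.95) × 15.4 / [3740 × (1 + 0.109 × 15.4)] = 1.09×10^6 / 10018 = 108.4 m³.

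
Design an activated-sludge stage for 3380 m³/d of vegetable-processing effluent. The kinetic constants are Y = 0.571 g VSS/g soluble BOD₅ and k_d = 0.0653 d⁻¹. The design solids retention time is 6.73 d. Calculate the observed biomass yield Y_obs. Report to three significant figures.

Y_obs ≈ 0.397 g VSS/g soluble BOD₅

Y_obs = Y / (1 + k_d θ_c) = 0.571 / (1 + 0.0653 × 6.73) = 0.571 / 1.439 = 0.3967.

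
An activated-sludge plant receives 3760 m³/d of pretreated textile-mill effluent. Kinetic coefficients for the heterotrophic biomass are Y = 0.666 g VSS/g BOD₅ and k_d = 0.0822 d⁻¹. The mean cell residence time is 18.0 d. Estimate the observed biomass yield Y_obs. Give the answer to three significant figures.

Y_obs ≈ 0.269 g VSS/g BOD₅

Y_obs = Y / (1 + k_d θ_c) = 0.666 / (1 + 0.0822 × 18.0) = 0.666 / 2.480 = 0.2686.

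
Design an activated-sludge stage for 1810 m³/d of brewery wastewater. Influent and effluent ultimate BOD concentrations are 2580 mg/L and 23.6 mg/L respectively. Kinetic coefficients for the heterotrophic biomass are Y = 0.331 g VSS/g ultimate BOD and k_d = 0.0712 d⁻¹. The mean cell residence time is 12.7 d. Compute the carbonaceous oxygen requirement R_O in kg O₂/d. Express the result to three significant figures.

R_O ≈ 3480 kg O₂/d

Correct the yield for decay: Y_obs = Y/(1 + k_d θ_c) = 0.331 / (1 + 0.0712 × 12.7) = 0.331 / 1.904 = 0.1738.
Q·(S₀ − S) = 1810 × (2580 − 23.6) × 10⁻³ = 4627 kg/d removed.
Biomass synthesised: P_X = Y_obs × 4627 = 804.3 kg VSS/d.
Carbonaceous O₂ demand = substrate oxidised − cell-mass equivalent = 4627 − 1.42 × 804.3 = 3485 kg O₂/d.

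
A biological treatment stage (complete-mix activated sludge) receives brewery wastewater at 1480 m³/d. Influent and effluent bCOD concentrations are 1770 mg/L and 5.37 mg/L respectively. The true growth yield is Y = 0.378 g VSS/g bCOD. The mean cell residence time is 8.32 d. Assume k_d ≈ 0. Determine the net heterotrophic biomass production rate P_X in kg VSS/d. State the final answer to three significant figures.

P_X ≈ 987 kg VSS/d

No decay correction is needed, so Y_obs = Y = 0.378.
Mass of bCOD removed per day: Q(S₀ − S) = 1480 × 1765 g/m³ = 2612 kg/d.
Biomass produced: P_X = Y_obs·Q·ΔS = 0.3780 × 2612 ≈ 987.2 kg VSS/d.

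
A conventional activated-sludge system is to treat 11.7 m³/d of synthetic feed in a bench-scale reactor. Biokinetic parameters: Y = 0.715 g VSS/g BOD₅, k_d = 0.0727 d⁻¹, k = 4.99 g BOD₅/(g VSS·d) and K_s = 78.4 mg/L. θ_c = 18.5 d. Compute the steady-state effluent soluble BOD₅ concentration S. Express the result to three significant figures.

S ≈ 2.89 mg/L

Effluent substrate depends only on kinetics and SRT: S = K_s(1 + k_d θ_c) / [θ_c(Yk − k_d) − 1] = 78.4 × (1 + 0.0727 × 18.5) / [18.5 × (0.715 × 4.99 − 0.0727) − 1] = 183.8 / 63.66 = 2.888 mg/L.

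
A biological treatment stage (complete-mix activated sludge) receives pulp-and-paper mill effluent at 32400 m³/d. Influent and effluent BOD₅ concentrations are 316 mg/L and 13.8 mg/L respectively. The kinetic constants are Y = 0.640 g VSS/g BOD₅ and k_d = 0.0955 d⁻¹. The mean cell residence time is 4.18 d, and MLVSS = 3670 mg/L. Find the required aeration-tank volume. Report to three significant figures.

Rearranging the biomass balance for a CMAS with decay, V = Y·Q·ΔS·θ_c / [X·(1+k_d θ_c)] = 0.640 × 32400 × (316 − 13.8) × 4.18 / [3670 × (1 + 0.0955 × 4.18)] = 2.62×10^7 / 5135 = 5101 m³.

V ≈ 5100 m³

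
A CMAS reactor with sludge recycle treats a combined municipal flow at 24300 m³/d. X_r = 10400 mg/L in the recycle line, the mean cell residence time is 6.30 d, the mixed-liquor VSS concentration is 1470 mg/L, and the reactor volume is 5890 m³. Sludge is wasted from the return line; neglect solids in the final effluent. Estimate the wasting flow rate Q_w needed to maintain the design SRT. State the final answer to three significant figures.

Q_w ≈ 132 m³/d

Q_w = (V·X)/(θ_c X_r) = 5890 × 1470 / (6.30 × 10400) = 132.1 m³/d.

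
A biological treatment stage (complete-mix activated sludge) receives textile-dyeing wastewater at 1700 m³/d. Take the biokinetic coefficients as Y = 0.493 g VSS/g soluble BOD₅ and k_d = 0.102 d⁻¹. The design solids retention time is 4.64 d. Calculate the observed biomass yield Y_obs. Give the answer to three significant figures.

Correct the yield for decay: Y_obs = Y/(1 + k_d θ_c) = 0.493 / (1 + 0.102 × 4.64) = 0.493 / 1.473 = 0.3346.

Y_obs ≈ 0.335 g VSS/g soluble BOD₅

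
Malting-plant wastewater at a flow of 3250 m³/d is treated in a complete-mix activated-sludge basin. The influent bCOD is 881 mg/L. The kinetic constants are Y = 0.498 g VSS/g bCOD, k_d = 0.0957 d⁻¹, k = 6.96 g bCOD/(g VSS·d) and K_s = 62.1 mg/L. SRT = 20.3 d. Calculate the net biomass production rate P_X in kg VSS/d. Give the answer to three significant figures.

For a completely mixed reactor with recycle the Lawrence–McCarty relation gives S = K_s·(1 + k_d·θ_c) / [θ_c·(Y·k − k_d) − 1] = 62.1 × (1 + 0.0957 × 20.3) / [20.3 × (0.498 × 6.96 − 0.0957) − 1] = 182.7 / 67.42 = 2.711 mg/L.
Observed yield with endogenous decay: Y_obs = Y / (1 + k_d·θ_c) = 0.498 / (1 + 0.0957 × 20.3) = 0.498 / 2.943 = 0.1692 g VSS/g bCOD.
Substrate removed = Q·(S₀ − S) = 3250 m³/d × (881 − 2.71) g/m³ = 2.85×10^6 g/d = 2854 kg/d.
So the net sludge growth is P_X = 0.1692 × 2854 = 483.1 kg VSS/d.

P_X ≈ 483 kg VSS/d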